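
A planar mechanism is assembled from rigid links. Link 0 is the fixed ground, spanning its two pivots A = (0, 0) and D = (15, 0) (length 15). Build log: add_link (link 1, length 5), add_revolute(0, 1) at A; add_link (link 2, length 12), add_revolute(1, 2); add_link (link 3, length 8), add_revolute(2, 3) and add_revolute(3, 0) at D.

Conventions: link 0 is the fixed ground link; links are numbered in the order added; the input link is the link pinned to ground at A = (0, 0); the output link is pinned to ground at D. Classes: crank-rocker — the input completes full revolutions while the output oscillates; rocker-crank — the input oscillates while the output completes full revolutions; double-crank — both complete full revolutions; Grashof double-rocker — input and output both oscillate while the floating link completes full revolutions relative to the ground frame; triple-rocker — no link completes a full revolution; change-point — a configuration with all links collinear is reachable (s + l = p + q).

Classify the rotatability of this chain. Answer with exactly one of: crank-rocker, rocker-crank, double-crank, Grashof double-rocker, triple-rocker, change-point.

lengths: ground=15, input=5, coupler=12, output=8
sorted: s=5 (shortest), l=15 (longest), p+q=20
s + l = 20 vs p + q = 20
s + l = p + q → change-point (collinear configuration reachable)

change-point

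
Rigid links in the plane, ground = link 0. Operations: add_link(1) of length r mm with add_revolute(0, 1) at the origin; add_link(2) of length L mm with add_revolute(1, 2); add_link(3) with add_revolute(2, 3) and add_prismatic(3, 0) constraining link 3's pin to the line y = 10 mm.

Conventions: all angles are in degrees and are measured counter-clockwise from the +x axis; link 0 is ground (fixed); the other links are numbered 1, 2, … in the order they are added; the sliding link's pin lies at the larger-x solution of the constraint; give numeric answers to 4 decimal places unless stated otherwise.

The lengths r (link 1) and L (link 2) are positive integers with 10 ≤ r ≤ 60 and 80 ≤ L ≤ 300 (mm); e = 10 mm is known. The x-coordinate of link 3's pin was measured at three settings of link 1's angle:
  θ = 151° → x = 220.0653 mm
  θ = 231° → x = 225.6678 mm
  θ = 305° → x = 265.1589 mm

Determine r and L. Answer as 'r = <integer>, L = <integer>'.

constraint per measurement: (x − r cos θ)² + (r sin θ − e)² = L²
subtracting the θ₁ and θ₂ equations cancels the r² and L² terms:
r = (x₁² − x₂²) / (2[(x₁cos θ₁ + e sin θ₁) − (x₂cos θ₂ + e sin θ₂)]) = 33.0001 → r = 33
L² = (x₁ − r cos θ₁)² + (r sin θ₁ − e)² = 62001.0095 → L = 249.0000 → L = 249
check at θ₃=305°: x = 265.1589 (printed 265.1589) ✓

r = 33, L = 249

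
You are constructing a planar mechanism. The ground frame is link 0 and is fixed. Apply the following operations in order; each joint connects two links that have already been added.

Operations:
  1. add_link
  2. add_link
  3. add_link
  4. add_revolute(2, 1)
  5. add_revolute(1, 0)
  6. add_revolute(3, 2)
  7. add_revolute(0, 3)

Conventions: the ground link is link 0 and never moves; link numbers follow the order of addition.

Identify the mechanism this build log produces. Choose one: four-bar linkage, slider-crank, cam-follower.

links: 4 (incl. ground); joints: 4 revolute, 0 prismatic, 0 higher (cam) pair, forming one closed loop
4 links in a single 4R loop → four-bar linkage

four-bar linkage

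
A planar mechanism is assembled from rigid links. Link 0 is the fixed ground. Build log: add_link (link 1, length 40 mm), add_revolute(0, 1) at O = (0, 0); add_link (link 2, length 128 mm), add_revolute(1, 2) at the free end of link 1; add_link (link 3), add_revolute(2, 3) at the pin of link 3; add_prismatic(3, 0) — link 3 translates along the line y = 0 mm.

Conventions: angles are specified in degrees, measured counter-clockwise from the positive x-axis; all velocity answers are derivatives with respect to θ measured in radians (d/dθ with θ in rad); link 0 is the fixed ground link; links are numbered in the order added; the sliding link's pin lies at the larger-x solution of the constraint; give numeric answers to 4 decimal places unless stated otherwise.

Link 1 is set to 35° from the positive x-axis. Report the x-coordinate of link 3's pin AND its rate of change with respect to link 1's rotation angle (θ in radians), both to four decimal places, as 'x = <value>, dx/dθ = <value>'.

geometry: r = 40 mm, L = 128 mm, e = 0 mm
crank pin P = (r cos θ, r sin θ) = (32.766082, 22.943057)
h = r sin θ − e = 22.943057 − 0 = 22.943057
x = r cos θ + √(L² − h²) = 32.766082 + 125.927027 = 158.693109
dx/dθ = −r sin θ − h·r cos θ/√(L² − h²) (θ in radians; h = 22.943057) = -28.912817

x = 158.6931, dx/dθ = -28.9128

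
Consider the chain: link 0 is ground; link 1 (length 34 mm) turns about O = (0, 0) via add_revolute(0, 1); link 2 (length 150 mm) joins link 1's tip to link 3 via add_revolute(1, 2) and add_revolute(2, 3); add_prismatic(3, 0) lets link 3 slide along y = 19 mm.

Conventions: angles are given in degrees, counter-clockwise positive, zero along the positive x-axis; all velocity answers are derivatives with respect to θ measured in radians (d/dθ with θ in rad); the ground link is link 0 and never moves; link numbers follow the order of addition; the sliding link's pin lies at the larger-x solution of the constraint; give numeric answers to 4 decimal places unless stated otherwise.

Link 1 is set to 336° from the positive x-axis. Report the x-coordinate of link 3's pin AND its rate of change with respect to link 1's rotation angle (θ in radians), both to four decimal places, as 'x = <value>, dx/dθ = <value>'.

geometry: r = 34 mm, L = 150 mm, e = 19 mm
crank pin P = (r cos θ, r sin θ) = (31.060546, -13.829046)
h = r sin θ − e = -13.829046 − 19 = -32.829046
x = r cos θ + √(L² − h²) = 31.060546 + 146.363430 = 177.423976
dx/dθ = −r sin θ − h·r cos θ/√(L² − h²) (θ in radians; h = -32.829046) = 20.795869

x = 177.4240, dx/dθ = 20.7959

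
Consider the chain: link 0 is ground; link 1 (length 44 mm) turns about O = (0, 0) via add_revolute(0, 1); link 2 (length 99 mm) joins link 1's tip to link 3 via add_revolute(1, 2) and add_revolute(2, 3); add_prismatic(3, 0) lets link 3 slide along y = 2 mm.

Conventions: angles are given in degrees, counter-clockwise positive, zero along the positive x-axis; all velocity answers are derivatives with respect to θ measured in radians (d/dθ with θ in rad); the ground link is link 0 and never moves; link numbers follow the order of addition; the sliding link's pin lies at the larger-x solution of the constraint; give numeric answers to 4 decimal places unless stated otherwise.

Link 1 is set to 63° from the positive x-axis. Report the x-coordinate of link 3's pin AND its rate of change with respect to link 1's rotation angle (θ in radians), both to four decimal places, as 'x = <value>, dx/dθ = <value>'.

geometry: r = 44 mm, L = 99 mm, e = 2 mm
crank pin P = (r cos θ, r sin θ) = (19.975582, 39.204287)
h = r sin θ − e = 39.204287 − 2 = 37.204287
x = r cos θ + √(L² − h²) = 19.975582 + 91.743343 = 111.718925
dx/dθ = −r sin θ − h·r cos θ/√(L² − h²) (θ in radians; h = 37.204287) = -47.304900

x = 111.7189, dx/dθ = -47.3049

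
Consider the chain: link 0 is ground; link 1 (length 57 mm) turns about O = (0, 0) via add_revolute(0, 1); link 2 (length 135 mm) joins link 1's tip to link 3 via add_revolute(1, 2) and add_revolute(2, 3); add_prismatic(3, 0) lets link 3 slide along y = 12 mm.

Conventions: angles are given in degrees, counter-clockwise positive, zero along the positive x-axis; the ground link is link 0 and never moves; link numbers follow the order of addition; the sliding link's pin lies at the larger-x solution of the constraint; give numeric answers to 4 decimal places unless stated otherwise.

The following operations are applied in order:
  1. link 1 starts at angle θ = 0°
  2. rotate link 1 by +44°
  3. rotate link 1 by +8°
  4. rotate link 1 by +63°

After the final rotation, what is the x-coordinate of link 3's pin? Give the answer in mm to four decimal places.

geometry: r = 57 mm, L = 135 mm, e = 12 mm; θ starts at 0°
rotate link 1 by +44°: θ ← 0° +44° = 44°
rotate link 1 by +8°: θ ← 44° +8° = 52°
rotate link 1 by +63°: θ ← 52° +63° = 115°
crank pin P = (r cos θ, r sin θ) = (-24.089241, 51.659544)
h = r sin θ − e = 51.659544 − 12 = 39.659544
x = r cos θ + √(L² − h²) = -24.089241 + 129.043096 = 104.953855

104.9539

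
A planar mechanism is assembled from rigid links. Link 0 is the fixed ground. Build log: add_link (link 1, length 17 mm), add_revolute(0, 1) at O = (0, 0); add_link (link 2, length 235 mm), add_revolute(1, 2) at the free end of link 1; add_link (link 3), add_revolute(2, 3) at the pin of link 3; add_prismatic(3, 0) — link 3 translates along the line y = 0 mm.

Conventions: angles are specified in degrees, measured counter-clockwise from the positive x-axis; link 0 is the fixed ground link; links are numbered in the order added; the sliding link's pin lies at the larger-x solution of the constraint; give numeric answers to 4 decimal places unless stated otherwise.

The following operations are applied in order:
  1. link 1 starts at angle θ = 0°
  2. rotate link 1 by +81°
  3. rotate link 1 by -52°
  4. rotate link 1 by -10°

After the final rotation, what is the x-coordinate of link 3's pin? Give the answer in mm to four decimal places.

geometry: r = 17 mm, L = 235 mm, e = 0 mm; θ starts at 0°
rotate link 1 by +81°: θ ← 0° +81° = 81°
rotate link 1 by -52°: θ ← 81° -52° = 29°
rotate link 1 by -10°: θ ← 29° -10° = 19°
crank pin P = (r cos θ, r sin θ) = (16.073816, 5.534659)
h = r sin θ − e = 5.534659 − 0 = 5.534659
x = r cos θ + √(L² − h²) = 16.073816 + 234.934816 = 251.008631

251.0086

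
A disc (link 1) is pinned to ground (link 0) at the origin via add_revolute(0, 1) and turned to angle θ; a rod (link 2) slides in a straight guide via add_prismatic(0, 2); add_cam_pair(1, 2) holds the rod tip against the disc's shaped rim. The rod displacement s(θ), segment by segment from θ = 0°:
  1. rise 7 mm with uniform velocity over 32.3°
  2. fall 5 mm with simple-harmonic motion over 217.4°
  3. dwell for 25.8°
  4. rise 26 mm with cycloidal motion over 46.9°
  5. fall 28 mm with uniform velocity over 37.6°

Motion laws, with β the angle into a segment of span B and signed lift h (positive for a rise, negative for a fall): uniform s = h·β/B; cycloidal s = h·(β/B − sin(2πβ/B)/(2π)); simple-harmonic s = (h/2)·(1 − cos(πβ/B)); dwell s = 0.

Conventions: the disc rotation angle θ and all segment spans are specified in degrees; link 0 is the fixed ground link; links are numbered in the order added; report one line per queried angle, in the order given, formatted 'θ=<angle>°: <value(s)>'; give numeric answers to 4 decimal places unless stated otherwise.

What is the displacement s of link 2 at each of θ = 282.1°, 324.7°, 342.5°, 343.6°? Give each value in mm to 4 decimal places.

segment 1 (0° to 32.3°, uniform, h = 7) is passed completely: s = 0.0000 + (7) = 7.0000
segment 2 (32.3° to 249.7°, simple-harmonic, h = -5) is passed completely: s = 7.0000 + (-5) = 2.0000
segment 3 (249.7° to 275.5°, dwell): s unchanged at 2.0000
θ = 282.1° falls in segment 4 (275.5° to 322.4°, cycloidal, h = 26): β = 282.1 − 275.5 = 6.6°, B = 46.9°; Δs = 26·(0.1407 − sin(2π·0.1407)/(2π)) = 0.4585; s = 2.0000 + 0.4585 = 2.4585
segment 4 (275.5° to 322.4°, cycloidal, h = 26) is passed completely: s = 2.0000 + (26) = 28.0000
θ = 324.7° falls in segment 5 (322.4° to 360°, uniform, h = -28): β = 324.7 − 322.4 = 2.3°, B = 37.6°; Δs = -28·2.3/37.6 = -1.7128; s = 28.0000 − 1.7128 = 26.2872
θ = 342.5° falls in segment 5 (322.4° to 360°, uniform, h = -28): β = 342.5 − 322.4 = 20.1°, B = 37.6°; Δs = -28·20.1/37.6 = -14.9681; s = 28.0000 − 14.9681 = 13.0319
θ = 343.6° falls in segment 5 (322.4° to 360°, uniform, h = -28): β = 343.6 − 322.4 = 21.2°, B = 37.6°; Δs = -28·21.2/37.6 = -15.7872; s = 28.0000 − 15.7872 = 12.2128

θ=282.1°: 2.4585
θ=324.7°: 26.2872
θ=342.5°: 13.0319
θ=343.6°: 12.2128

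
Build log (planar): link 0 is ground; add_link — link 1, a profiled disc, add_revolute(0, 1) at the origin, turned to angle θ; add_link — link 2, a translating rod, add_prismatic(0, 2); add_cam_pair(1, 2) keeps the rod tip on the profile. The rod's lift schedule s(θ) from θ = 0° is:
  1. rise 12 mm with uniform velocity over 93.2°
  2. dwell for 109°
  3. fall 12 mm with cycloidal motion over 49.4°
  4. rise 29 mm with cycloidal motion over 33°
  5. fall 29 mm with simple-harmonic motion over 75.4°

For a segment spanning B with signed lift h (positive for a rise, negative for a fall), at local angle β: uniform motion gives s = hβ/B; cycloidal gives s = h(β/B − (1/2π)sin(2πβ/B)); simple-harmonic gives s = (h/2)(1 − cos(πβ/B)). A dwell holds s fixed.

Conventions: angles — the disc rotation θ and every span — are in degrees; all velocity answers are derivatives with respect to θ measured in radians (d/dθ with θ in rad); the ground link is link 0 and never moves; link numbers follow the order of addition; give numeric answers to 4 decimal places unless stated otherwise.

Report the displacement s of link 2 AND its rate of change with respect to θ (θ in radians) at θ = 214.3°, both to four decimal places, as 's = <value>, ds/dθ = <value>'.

seg 1 [0°–93.2°] uniform, h=12: full span → s += 12 → s = 12.0000
seg 2 [93.2°–202.2°] dwell: s stays 12.0000
seg 3 [202.2°–251.6°] cycloidal, h=-12: θ=214.3° here. β=12.1, B=49.4. -12·(0.2449 − sin(2π·0.2449)/(2π)) = -1.0304 → s = 10.9696
velocity in seg [202.2°–251.6°] (cycloidal), θ in radians: β = 12.1° = 0.2112 rad, B = 49.4° = 0.8622 rad; ds/dθ = (h/B)(1 − cos(2πβ/B)) = ((-12)/0.8622)(1 − cos(2π·0.2449)) = -13.475520 mm/rad

s = 10.9696, ds/dθ = -13.4755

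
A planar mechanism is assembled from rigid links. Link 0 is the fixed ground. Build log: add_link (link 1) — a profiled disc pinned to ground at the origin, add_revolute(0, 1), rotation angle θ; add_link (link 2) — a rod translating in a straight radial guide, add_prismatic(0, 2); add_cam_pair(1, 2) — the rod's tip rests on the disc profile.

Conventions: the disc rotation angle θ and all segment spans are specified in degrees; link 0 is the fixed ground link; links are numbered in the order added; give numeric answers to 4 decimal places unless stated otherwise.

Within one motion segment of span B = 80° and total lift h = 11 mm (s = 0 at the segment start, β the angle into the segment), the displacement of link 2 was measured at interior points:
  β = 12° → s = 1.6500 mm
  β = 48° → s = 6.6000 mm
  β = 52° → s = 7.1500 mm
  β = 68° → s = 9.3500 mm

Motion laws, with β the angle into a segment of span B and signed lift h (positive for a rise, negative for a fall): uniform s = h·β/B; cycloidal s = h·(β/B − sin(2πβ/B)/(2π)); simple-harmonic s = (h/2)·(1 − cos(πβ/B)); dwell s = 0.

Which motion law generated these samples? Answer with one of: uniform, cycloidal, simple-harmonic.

candidates at β/B = r: uniform s = h·r (linear in β); cycloidal s = h·(r − sin(2πr)/(2π)); simple-harmonic s = (h/2)(1 − cos(πr))
β=12°: printed 1.6500 | uniform 1.6500, cycloidal 0.2337, simple-harmonic 0.5995
β=48°: printed 6.6000 | uniform 6.6000, cycloidal 7.6290, simple-harmonic 7.1996
β=52°: printed 7.1500 | uniform 7.1500, cycloidal 8.5663, simple-harmonic 7.9969
β=68°: printed 9.3500 | uniform 9.3500, cycloidal 10.7663, simple-harmonic 10.4005
only one law matches every sample → uniform

uniform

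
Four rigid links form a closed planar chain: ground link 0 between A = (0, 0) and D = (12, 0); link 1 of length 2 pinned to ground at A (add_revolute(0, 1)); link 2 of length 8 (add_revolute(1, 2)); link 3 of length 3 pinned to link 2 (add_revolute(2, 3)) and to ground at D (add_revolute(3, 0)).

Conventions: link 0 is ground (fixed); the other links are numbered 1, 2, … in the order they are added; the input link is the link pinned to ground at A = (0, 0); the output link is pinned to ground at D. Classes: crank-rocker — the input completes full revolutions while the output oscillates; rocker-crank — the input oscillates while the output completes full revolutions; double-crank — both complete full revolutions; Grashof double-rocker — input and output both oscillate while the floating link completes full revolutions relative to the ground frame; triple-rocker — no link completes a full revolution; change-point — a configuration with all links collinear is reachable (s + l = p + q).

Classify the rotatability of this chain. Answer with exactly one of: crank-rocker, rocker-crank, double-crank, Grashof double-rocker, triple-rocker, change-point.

lengths: ground=12, input=2, coupler=8, output=3
sorted: s=2 (shortest), l=12 (longest), p+q=11
s + l = 14 vs p + q = 11
s + l > p + q → non-Grashof → no link fully rotates → triple-rocker

triple-rocker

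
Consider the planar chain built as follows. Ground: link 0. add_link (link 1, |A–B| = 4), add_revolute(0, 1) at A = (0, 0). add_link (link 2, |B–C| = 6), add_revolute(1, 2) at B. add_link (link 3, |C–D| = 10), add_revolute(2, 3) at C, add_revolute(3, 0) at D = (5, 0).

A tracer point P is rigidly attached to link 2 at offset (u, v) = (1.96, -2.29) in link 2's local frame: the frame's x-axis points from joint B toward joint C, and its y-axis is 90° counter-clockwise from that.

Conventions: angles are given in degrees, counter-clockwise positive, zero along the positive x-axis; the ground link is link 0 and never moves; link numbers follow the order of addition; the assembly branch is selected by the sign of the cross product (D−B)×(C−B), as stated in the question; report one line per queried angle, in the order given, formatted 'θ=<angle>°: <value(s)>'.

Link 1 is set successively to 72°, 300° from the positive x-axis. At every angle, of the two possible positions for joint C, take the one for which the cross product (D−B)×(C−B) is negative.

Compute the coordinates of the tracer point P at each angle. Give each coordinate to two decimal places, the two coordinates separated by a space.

A=(0,0), D=(5.00,0)
θ=72°: B = A + 4.00·(cos72°, sin72°) = (1.2361, 3.8042)
θ=72°: |BD| = 5.3516
θ=72°: circle(B,6.00) ∩ circle(D,10.00): a=-3.3038, h=5.0085
θ=72°:   candidates: C₊=(2.4728,9.6754) cross=26.803; C₋=(-4.6479,2.6301) cross=-26.803
θ=72°:   branch - wants cross < 0 → take C=(-4.6479,2.6301) (cross=-26.803)
θ=72°: ex = (C−B)/|BC| = (-0.9807,-0.1957); ey = (0.1957,-0.9807)
θ=72°: P = B + 1.96·ex + -2.29·ey = (-1.1342,5.6664)
θ=300°: B = A + 4.00·(cos300°, sin300°) = (2.0000, -3.4641)
θ=300°: |BD| = 4.5826
θ=300°: circle(B,6.00) ∩ circle(D,10.00): a=-4.6917, h=3.7401
θ=300°:   candidates: C₊=(-3.8987,-4.5622) cross=17.139; C₋=(1.7558,-9.4591) cross=-17.139
θ=300°:   branch - wants cross < 0 → take C=(1.7558,-9.4591) (cross=-17.139)
θ=300°: ex = (C−B)/|BC| = (-0.0407,-0.9992); ey = (0.9992,-0.0407)
θ=300°: P = B + 1.96·ex + -2.29·ey = (-0.3679,-5.3293)

θ=72°: -1.13 5.67
θ=300°: -0.37 -5.33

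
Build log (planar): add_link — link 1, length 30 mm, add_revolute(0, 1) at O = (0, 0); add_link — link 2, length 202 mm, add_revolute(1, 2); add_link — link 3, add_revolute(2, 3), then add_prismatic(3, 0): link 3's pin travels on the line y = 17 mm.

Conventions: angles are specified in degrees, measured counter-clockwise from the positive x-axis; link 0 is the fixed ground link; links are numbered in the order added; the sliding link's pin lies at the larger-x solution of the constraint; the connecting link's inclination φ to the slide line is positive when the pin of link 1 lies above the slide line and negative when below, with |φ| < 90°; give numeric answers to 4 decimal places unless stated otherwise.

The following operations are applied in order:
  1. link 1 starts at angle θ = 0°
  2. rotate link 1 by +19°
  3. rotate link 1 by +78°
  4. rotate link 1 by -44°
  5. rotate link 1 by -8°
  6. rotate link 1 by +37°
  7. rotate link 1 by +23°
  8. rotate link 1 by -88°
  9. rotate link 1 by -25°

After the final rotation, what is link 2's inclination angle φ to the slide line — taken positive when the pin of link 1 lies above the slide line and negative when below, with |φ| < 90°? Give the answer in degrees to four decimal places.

geometry: r = 30 mm, L = 202 mm, e = 17 mm; θ starts at 0°
rotate link 1 by +19°: θ ← 0° +19° = 19°
rotate link 1 by +78°: θ ← 19° +78° = 97°
rotate link 1 by -44°: θ ← 97° -44° = 53°
rotate link 1 by -8°: θ ← 53° -8° = 45°
rotate link 1 by +37°: θ ← 45° +37° = 82°
rotate link 1 by +23°: θ ← 82° +23° = 105°
rotate link 1 by -88°: θ ← 105° -88° = 17°
rotate link 1 by -25°: θ ← 17° -25° = -8°
h = r sin θ − e = -4.175193 − 17 = -21.175193
sin φ = h / L = -21.175193 / 202 = -0.10482769
φ = arcsin(-0.10482769) = -6.017239°

-6.0172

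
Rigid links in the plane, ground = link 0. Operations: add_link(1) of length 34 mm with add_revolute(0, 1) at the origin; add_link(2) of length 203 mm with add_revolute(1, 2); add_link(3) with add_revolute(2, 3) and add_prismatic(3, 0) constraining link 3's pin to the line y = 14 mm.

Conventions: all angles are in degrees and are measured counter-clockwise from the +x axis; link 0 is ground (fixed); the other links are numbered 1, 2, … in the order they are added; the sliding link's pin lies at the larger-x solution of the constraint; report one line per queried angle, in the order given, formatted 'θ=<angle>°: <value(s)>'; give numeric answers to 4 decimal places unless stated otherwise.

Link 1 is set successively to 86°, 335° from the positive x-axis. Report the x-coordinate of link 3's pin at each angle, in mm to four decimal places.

geometry: r = 34 mm, L = 203 mm, e = 14 mm
θ=86°: crank pin P = (r cos θ, r sin θ) = (2.371720, 33.917178)
θ=86°: h = r sin θ − e = 33.917178 − 14 = 19.917178
θ=86°: x = r cos θ + √(L² − h²) = 2.371720 + 202.020558 = 204.392279
θ=335°: crank pin P = (r cos θ, r sin θ) = (30.814465, -14.369021)
θ=335°: h = r sin θ − e = -14.369021 − 14 = -28.369021
θ=335°: x = r cos θ + √(L² − h²) = 30.814465 + 201.007957 = 231.822421

θ=86°: 204.3923
θ=335°: 231.8224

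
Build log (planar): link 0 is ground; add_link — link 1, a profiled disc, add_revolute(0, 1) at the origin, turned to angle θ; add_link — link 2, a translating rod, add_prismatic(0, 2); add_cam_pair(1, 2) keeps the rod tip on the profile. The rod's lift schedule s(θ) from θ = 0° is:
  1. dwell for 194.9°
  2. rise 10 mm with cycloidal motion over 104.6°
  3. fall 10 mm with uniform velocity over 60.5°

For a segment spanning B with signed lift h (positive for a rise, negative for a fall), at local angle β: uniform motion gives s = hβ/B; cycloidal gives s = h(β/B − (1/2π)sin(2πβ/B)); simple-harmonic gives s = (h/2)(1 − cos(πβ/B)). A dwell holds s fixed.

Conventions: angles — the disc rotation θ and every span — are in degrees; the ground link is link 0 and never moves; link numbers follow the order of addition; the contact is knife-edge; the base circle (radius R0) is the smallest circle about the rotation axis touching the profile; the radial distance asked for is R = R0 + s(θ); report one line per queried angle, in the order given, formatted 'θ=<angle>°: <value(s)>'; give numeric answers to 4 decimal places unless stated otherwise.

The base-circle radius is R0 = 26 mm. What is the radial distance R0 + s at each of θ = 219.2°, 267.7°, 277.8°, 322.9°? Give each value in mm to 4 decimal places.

seg 1 [0°–194.9°] dwell: s stays 0.0000
seg 2 [194.9°–299.5°] cycloidal, h=10: θ=219.2° here. β=24.3, B=104.6. 10·(0.2323 − sin(2π·0.2323)/(2π)) = 0.7414 → s = 0.7414
seg 2 [194.9°–299.5°] cycloidal, h=10: θ=267.7° here. β=72.8, B=104.6. 10·(0.6960 − sin(2π·0.6960)/(2π)) = 8.4606 → s = 8.4606
seg 2 [194.9°–299.5°] cycloidal, h=10: θ=277.8° here. β=82.9, B=104.6. 10·(0.7925 − sin(2π·0.7925)/(2π)) = 9.4605 → s = 9.4605
seg 2 [194.9°–299.5°] cycloidal, h=10: full span → s += 10 → s = 10.0000
seg 3 [299.5°–360°] uniform, h=-10: θ=322.9° here. β=23.4, B=60.5. -10·23.4/60.5 = -3.8678 → s = 6.1322
θ=219.2°: R = R0 + s = 26 + 0.7414 = 26.7414
θ=267.7°: R = R0 + s = 26 + 8.4606 = 34.4606
θ=277.8°: R = R0 + s = 26 + 9.4605 = 35.4605
θ=322.9°: R = R0 + s = 26 + 6.1322 = 32.1322

θ=219.2°: 26.7414
θ=267.7°: 34.4606
θ=277.8°: 35.4605
θ=322.9°: 32.1322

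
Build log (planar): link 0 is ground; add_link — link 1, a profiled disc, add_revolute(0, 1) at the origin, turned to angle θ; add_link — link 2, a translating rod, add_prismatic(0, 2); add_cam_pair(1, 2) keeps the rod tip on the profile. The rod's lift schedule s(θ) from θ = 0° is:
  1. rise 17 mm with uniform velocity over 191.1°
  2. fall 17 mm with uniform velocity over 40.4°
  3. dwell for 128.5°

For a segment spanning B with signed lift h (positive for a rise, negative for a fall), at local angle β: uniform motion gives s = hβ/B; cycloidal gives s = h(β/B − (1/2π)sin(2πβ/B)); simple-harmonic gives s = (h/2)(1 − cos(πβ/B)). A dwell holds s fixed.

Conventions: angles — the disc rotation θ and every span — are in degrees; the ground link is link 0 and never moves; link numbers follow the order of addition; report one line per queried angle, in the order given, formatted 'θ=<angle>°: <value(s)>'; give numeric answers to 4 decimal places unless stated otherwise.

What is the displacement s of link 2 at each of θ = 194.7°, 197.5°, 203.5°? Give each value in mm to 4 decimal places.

seg 1 [0°–191.1°] uniform, h=17: full span → s += 17 → s = 17.0000
seg 2 [191.1°–231.5°] uniform, h=-17: θ=194.7° here. β=3.6, B=40.4. -17·3.6/40.4 = -1.5149 → s = 15.4851
seg 2 [191.1°–231.5°] uniform, h=-17: θ=197.5° here. β=6.4, B=40.4. -17·6.4/40.4 = -2.6931 → s = 14.3069
seg 2 [191.1°–231.5°] uniform, h=-17: θ=203.5° here. β=12.4, B=40.4. -17·12.4/40.4 = -5.2178 → s = 11.7822

θ=194.7°: 15.4851
θ=197.5°: 14.3069
θ=203.5°: 11.7822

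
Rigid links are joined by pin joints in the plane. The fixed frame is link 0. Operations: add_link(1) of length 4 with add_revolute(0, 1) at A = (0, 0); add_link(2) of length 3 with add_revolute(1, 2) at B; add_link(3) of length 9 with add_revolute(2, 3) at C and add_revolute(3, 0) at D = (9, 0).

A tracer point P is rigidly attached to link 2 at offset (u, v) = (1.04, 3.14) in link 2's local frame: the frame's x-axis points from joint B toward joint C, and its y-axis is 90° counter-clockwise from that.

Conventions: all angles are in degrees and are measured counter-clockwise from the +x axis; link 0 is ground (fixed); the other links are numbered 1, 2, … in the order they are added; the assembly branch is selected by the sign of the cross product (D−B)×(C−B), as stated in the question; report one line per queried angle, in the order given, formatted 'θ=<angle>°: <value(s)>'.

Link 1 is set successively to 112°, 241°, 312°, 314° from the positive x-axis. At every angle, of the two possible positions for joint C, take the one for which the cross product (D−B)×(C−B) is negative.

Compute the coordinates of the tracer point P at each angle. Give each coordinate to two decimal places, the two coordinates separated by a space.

A=(0,0), D=(9.00,0)
θ=112°: B = A + 4.00·(cos112°, sin112°) = (-1.4984, 3.7087)
θ=112°: |BD| = 11.1343
θ=112°: circle(B,3.00) ∩ circle(D,9.00): a=2.3339, h=1.8850
θ=112°:   candidates: C₊=(1.3300,4.7087) cross=20.988; C₋=(0.0743,1.1540) cross=-20.988
θ=112°:   branch - wants cross < 0 → take C=(0.0743,1.1540) (cross=-20.988)
θ=112°: ex = (C−B)/|BC| = (0.5242,-0.8516); ey = (0.8516,0.5242)
θ=112°: P = B + 1.04·ex + 3.14·ey = (1.7207,4.4692)
θ=241°: B = A + 4.00·(cos241°, sin241°) = (-1.9392, -3.4985)
θ=241°: |BD| = 11.4850
θ=241°: circle(B,3.00) ∩ circle(D,9.00): a=2.6080, h=1.4827
θ=241°:   candidates: C₊=(0.0932,-1.2919) cross=17.028; C₋=(0.9965,-4.1162) cross=-17.028
θ=241°:   branch - wants cross < 0 → take C=(0.9965,-4.1162) (cross=-17.028)
θ=241°: ex = (C−B)/|BC| = (0.9786,-0.2059); ey = (0.2059,0.9786)
θ=241°: P = B + 1.04·ex + 3.14·ey = (-0.2749,-0.6399)
θ=312°: B = A + 4.00·(cos312°, sin312°) = (2.6765, -2.9726)
θ=312°: |BD| = 6.9873
θ=312°: circle(B,3.00) ∩ circle(D,9.00): a=-1.6585, h=2.4999
θ=312°:   candidates: C₊=(0.1121,-1.4158) cross=17.467; C₋=(2.2391,-5.9405) cross=-17.467
θ=312°:   branch - wants cross < 0 → take C=(2.2391,-5.9405) (cross=-17.467)
θ=312°: ex = (C−B)/|BC| = (-0.1458,-0.9893); ey = (0.9893,-0.1458)
θ=312°: P = B + 1.04·ex + 3.14·ey = (5.6313,-4.4593)
θ=314°: B = A + 4.00·(cos314°, sin314°) = (2.7786, -2.8774)
θ=314°: |BD| = 6.8545
θ=314°: circle(B,3.00) ∩ circle(D,9.00): a=-1.8247, h=2.3812
θ=314°:   candidates: C₊=(0.1229,-1.4820) cross=16.322; C₋=(2.1220,-5.8046) cross=-16.322
θ=314°:   branch - wants cross < 0 → take C=(2.1220,-5.8046) (cross=-16.322)
θ=314°: ex = (C−B)/|BC| = (-0.2189,-0.9758); ey = (0.9758,-0.2189)
θ=314°: P = B + 1.04·ex + 3.14·ey = (5.6149,-4.5794)

θ=112°: 1.72 4.47
θ=241°: -0.27 -0.64
θ=312°: 5.63 -4.46
θ=314°: 5.61 -4.58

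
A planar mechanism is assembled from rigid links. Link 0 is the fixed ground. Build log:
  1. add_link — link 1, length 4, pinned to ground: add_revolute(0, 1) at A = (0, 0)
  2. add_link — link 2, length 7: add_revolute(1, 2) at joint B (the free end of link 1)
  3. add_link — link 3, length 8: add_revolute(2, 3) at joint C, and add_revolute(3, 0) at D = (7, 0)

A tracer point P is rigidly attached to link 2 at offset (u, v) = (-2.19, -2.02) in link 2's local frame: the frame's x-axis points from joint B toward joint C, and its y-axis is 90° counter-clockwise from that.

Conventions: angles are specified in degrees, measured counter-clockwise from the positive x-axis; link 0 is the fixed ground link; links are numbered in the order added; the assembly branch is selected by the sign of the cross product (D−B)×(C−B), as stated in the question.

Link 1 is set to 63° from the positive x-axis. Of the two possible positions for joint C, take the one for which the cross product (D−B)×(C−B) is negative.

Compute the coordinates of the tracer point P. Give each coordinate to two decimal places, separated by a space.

A=(0,0), D=(7.00,0)
B = A + 4.00·(cos63°, sin63°) = (1.8160, 3.5640)
|BD| = 6.2910
circle(B,7.00) ∩ circle(D,8.00): a=1.9533, h=6.7219
  candidates: C₊=(7.2338,7.9966) cross=42.288; C₋=(-0.3826,-3.0817) cross=-42.288
  branch - wants cross < 0 → take C=(-0.3826,-3.0817) (cross=-42.288)
ex = (C−B)/|BC| = (-0.3141,-0.9494); ey = (0.9494,-0.3141)
P = B + -2.19·ex + -2.02·ey = (0.5860,6.2776)

0.59 6.28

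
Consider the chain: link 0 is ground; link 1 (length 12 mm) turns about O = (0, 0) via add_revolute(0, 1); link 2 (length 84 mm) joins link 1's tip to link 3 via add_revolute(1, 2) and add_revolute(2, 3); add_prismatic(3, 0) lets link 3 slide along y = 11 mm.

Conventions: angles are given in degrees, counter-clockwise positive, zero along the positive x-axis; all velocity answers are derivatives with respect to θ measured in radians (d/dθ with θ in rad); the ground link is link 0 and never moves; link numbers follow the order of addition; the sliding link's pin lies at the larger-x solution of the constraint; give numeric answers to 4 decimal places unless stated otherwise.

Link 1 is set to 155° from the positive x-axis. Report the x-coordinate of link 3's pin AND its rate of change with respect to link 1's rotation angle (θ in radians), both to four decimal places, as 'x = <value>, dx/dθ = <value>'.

geometry: r = 12 mm, L = 84 mm, e = 11 mm
crank pin P = (r cos θ, r sin θ) = (-10.875693, 5.071419)
h = r sin θ − e = 5.071419 − 11 = -5.928581
x = r cos θ + √(L² − h²) = -10.875693 + 83.790524 = 72.914831
dx/dθ = −r sin θ − h·r cos θ/√(L² − h²) (θ in radians; h = -5.928581) = -5.840927

x = 72.9148, dx/dθ = -5.8409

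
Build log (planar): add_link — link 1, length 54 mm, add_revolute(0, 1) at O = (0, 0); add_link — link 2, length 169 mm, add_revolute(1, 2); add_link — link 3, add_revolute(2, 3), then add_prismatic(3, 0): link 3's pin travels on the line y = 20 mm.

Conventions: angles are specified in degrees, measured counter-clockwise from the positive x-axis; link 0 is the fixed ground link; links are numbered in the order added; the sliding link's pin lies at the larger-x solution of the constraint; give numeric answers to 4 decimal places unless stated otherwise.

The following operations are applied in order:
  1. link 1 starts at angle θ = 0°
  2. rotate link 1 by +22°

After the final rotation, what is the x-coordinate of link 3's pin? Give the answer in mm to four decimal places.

geometry: r = 54 mm, L = 169 mm, e = 20 mm; θ starts at 0°
rotate link 1 by +22°: θ ← 0° +22° = 22°
crank pin P = (r cos θ, r sin θ) = (50.067928, 20.228756)
h = r sin θ − e = 20.228756 − 20 = 0.228756
x = r cos θ + √(L² − h²) = 50.067928 + 168.999845 = 219.067773

219.0678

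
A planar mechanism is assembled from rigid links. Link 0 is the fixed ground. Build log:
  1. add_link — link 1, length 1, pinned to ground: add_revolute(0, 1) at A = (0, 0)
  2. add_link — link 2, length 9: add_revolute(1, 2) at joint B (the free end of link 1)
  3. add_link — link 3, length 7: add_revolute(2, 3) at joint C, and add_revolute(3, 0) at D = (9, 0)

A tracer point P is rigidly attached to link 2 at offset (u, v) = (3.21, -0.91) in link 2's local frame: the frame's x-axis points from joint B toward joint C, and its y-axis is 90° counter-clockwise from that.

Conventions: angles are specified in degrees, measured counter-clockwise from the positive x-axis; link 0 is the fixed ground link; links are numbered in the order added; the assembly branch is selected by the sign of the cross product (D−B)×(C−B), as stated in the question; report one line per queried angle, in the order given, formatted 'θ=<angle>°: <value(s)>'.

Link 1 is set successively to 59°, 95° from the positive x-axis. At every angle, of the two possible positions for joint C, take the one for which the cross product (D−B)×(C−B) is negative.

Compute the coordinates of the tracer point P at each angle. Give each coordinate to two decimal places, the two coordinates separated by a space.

A=(0,0), D=(9.00,0)
θ=59°: B = A + 1.00·(cos59°, sin59°) = (0.5150, 0.8572)
θ=59°: |BD| = 8.5281
θ=59°: circle(B,9.00) ∩ circle(D,7.00): a=6.1402, h=6.5801
θ=59°:   candidates: C₊=(7.2855,6.7868) cross=56.116; C₋=(5.9628,-6.3068) cross=-56.116
θ=59°:   branch - wants cross < 0 → take C=(5.9628,-6.3068) (cross=-56.116)
θ=59°: ex = (C−B)/|BC| = (0.6053,-0.7960); ey = (0.7960,0.6053)
θ=59°: P = B + 3.21·ex + -0.91·ey = (1.7337,-2.2488)
θ=95°: B = A + 1.00·(cos95°, sin95°) = (-0.0872, 0.9962)
θ=95°: |BD| = 9.1416
θ=95°: circle(B,9.00) ∩ circle(D,7.00): a=6.3210, h=6.4066
θ=95°:   candidates: C₊=(6.8944,6.6758) cross=58.567; C₋=(5.4981,-6.0611) cross=-58.567
θ=95°:   branch - wants cross < 0 → take C=(5.4981,-6.0611) (cross=-58.567)
θ=95°: ex = (C−B)/|BC| = (0.6206,-0.7841); ey = (0.7841,0.6206)
θ=95°: P = B + 3.21·ex + -0.91·ey = (1.1913,-2.0856)

θ=59°: 1.73 -2.25
θ=95°: 1.19 -2.09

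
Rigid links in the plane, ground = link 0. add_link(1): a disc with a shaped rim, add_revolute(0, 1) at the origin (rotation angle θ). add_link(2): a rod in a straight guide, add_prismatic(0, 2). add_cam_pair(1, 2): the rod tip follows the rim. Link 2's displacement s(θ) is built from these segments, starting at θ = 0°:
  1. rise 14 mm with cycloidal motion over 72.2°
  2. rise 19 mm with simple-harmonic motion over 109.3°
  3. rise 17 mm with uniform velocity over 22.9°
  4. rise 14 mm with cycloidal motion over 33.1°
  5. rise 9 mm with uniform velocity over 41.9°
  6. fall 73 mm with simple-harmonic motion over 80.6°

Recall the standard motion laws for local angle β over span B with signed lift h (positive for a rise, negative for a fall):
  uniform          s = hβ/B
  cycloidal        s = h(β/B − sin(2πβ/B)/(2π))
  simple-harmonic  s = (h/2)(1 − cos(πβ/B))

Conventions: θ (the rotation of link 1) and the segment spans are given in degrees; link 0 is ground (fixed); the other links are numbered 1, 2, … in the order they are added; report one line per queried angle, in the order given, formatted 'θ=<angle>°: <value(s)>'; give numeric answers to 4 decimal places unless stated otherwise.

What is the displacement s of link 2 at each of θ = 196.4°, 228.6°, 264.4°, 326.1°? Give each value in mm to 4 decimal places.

segment 1 (0° to 72.2°, cycloidal, h = 14) is passed completely: s = 0.0000 + (14) = 14.0000
segment 2 (72.2° to 181.5°, simple-harmonic, h = 19) is passed completely: s = 14.0000 + (19) = 33.0000
θ = 196.4° falls in segment 3 (181.5° to 204.4°, uniform, h = 17): β = 196.4 − 181.5 = 14.9°, B = 22.9°; Δs = 17·14.9/22.9 = 11.0611; s = 33.0000 + 11.0611 = 44.0611
segment 3 (181.5° to 204.4°, uniform, h = 17) is passed completely: s = 33.0000 + (17) = 50.0000
θ = 228.6° falls in segment 4 (204.4° to 237.5°, cycloidal, h = 14): β = 228.6 − 204.4 = 24.2°, B = 33.1°; Δs = 14·(0.7311 − sin(2π·0.7311)/(2π)) = 12.4482; s = 50.0000 + 12.4482 = 62.4482
segment 4 (204.4° to 237.5°, cycloidal, h = 14) is passed completely: s = 50.0000 + (14) = 64.0000
θ = 264.4° falls in segment 5 (237.5° to 279.4°, uniform, h = 9): β = 264.4 − 237.5 = 26.9°, B = 41.9°; Δs = 9·26.9/41.9 = 5.7780; s = 64.0000 + 5.7780 = 69.7780
segment 5 (237.5° to 279.4°, uniform, h = 9) is passed completely: s = 64.0000 + (9) = 73.0000
θ = 326.1° falls in segment 6 (279.4° to 360°, simple-harmonic, h = -73): β = 326.1 − 279.4 = 46.7°, B = 80.6°; Δs = -73/2·(1 − cos(π·0.5794)) = -45.5110; s = 73.0000 − 45.5110 = 27.4890

θ=196.4°: 44.0611
θ=228.6°: 62.4482
θ=264.4°: 69.7780
θ=326.1°: 27.4890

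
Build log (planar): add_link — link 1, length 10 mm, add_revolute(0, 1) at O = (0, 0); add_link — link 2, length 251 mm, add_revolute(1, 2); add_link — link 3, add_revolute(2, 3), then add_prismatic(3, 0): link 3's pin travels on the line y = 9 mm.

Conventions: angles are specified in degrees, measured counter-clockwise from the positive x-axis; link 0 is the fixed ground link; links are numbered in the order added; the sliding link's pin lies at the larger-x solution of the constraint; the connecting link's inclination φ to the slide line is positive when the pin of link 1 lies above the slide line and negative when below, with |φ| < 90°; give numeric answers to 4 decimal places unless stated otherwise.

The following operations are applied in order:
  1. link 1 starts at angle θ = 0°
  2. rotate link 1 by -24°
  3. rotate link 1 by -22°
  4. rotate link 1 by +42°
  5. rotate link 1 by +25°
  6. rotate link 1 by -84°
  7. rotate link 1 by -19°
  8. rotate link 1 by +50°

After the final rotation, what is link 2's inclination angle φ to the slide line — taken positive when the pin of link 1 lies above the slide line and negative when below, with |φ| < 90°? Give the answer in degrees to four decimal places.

geometry: r = 10 mm, L = 251 mm, e = 9 mm; θ starts at 0°
rotate link 1 by -24°: θ ← 0° -24° = -24°
rotate link 1 by -22°: θ ← -24° -22° = -46°
rotate link 1 by +42°: θ ← -46° +42° = -4°
rotate link 1 by +25°: θ ← -4° +25° = 21°
rotate link 1 by -84°: θ ← 21° -84° = -63°
rotate link 1 by -19°: θ ← -63° -19° = -82°
rotate link 1 by +50°: θ ← -82° +50° = -32°
h = r sin θ − e = -5.299193 − 9 = -14.299193
sin φ = h / L = -14.299193 / 251 = -0.05696889
φ = arcsin(-0.05696889) = -3.265845°

-3.2658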